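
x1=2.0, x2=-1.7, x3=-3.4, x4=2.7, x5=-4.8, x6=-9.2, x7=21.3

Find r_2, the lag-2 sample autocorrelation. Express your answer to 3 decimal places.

-0.204

Mean x̄ = (2.0 − 1.7 − 3.4 + 2.7 − 4.8 − 9.2 + 21.3)/7 = 0.9857
Deviations from mean: 1.0143, -2.6857, -4.3857, 1.7143, -5.7857, -10.1857, 20.3143
Numerator Σ_{t=1}^{5}(x_t−x̄)(x_{t+2}−x̄) = -118.6718
Denominator Σ(x_t−x̄)² = 580.3086
r_2 = -118.6718 / 580.3086 = -0.204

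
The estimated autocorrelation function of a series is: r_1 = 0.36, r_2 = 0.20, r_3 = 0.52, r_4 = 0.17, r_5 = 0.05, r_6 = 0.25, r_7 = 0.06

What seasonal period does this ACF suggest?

The largest autocorrelation is r_3 = 0.52; the remaining lags stay at or below 0.36. The elevated value at lag 1 (0.36), dropping to 0.20 at lag 2, reflects decaying short-term dependence rather than seasonality.
The dominant spike at lag 3 indicates a seasonal period of 3.

3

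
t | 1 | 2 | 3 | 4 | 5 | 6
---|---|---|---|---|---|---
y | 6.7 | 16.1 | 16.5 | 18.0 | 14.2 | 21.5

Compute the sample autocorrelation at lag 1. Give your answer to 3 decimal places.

Mean ȳ = (6.7 + 16.1 + 16.5 + 18.0 + 14.2 + 21.5)/6 = 15.5000
Deviations from mean: -8.8000, 0.6000, 1.0000, 2.5000, -1.3000, 6.0000
Σ(y_t−ȳ)(y_{t+1}−ȳ) = (-5.2800) + (0.6000) + (2.5000) + (-3.2500) + (-7.8000) = -13.2300
Denominator Σ(y_t−ȳ)² = 122.7400
r_1 = -13.2300 / 122.7400 = -0.108

-0.108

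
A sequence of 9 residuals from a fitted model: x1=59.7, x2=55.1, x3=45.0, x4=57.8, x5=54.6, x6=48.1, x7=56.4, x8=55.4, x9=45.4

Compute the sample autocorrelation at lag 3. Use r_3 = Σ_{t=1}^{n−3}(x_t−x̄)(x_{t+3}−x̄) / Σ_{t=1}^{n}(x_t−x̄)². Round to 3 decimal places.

Mean x̄ = (59.7 + 55.1 + 45.0 + 57.8 + 54.6 + 48.1 + 56.4 + 55.4 + 45.4)/9 = 53.0556
Σ(x_t−x̄)(x_{t+3}−x̄) = (31.5242) + (3.1575) + (39.9198) + (15.8675) + (3.6209) + (37.9375) = 132.0274
Denominator Σ(x_t−x̄)² = 237.9622
r_3 = 132.0274 / 237.9622 = 0.555

0.555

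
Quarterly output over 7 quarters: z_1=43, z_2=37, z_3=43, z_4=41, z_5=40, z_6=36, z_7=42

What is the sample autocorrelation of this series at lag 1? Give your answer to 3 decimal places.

-0.469

Mean z̄ = (43 + 37 + 43 + 41 + 40 + 36 + 42)/7 = 40.2857
Σ(z_t−z̄)(z_{t+1}−z̄) = (-8.9184) + (-8.9184) + (1.9388) + (-0.2041) + (1.2245) + (-7.3469) = -22.2245
Denominator Σ(z_t−z̄)² = 47.4286
r_1 = -22.2245 / 47.4286 = -0.469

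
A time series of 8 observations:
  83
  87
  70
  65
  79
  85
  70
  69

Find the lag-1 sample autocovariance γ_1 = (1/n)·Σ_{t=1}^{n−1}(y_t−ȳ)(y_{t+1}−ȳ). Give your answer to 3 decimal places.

7.375

Mean ȳ = (83 + 87 + 70 + 65 + 79 + 85 + 70 + 69)/8 = 76.0000
Σ_{t=1}^{7}(y_t−ȳ)(y_{t+1}−ȳ) = 59.0000
γ_1 = 59.0000 / 8 = 7.375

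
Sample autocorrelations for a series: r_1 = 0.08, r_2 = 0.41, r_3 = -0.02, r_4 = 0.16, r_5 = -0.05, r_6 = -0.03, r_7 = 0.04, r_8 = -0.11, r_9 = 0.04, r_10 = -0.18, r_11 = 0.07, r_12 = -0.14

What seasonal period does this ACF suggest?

The largest autocorrelation is r_2 = 0.41, with a weaker echo at lag 4 (0.16); the remaining lags stay at or below 0.08.
The dominant spike at lag 2 indicates a seasonal period of 2.

2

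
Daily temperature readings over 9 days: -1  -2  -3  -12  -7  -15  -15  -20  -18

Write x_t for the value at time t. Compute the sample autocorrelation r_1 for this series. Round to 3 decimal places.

Mean x̄ = (-1 − 2 − 3 − 12 − 7 − 15 − 15 − 20 − 18)/9 = -10.3333
Numerator Σ_{t=1}^{8}(x_t−x̄)(x_{t+1}−x̄) = 246.5556
Denominator Σ(x_t−x̄)² = 420.0000
r_1 = 246.5556 / 420.0000 = 0.587

0.587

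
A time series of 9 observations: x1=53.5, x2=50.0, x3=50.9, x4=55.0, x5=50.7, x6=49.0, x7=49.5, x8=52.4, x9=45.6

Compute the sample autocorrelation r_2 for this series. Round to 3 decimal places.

-0.110

Mean x̄ = (53.5 + 50.0 + 50.9 + 55.0 + 50.7 + 49.0 + 49.5 + 52.4 + 45.6)/9 = 50.7333
Numerator Σ_{t=1}^{7}(x_t−x̄)(x_{t+2}−x̄) = -6.5856
Denominator Σ(x_t−x̄)² = 60.0800
r_2 = -6.5856 / 60.0800 = -0.110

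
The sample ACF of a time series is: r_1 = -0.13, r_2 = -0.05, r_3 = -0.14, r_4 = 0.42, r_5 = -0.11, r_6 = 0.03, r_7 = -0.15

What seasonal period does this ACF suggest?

4

The largest autocorrelation is r_4 = 0.42; the remaining lags stay at or below 0.03.
The dominant spike at lag 4 indicates a seasonal period of 4.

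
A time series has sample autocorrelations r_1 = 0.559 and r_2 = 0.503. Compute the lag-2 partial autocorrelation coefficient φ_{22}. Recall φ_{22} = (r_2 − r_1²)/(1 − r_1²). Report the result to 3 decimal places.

0.277

φ_{22} = (r_2 − r_1²) / (1 − r_1²)
r_1² = (0.559)² = 0.312481
Numerator = 0.503 − 0.3125 = 0.1905; denominator = 1 − 0.3125 = 0.6875
φ_{22} = 0.1905 / 0.6875 = 0.277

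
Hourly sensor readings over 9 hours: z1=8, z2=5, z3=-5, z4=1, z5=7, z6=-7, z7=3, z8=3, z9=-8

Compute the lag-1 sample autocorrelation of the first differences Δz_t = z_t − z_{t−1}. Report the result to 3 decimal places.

First differences Δz: -3, -10, 6, 6, -14, 10, 0, -11
Mean of differences = -2.0000
Numerator Σ(Δz_t−Δz̄)(Δz_{t+1}−Δz̄) = -226.0000
Denominator Σ(Δz_t−Δz̄)² = 566.0000
r_1(Δz) = -226.0000 / 566.0000 = -0.399

-0.399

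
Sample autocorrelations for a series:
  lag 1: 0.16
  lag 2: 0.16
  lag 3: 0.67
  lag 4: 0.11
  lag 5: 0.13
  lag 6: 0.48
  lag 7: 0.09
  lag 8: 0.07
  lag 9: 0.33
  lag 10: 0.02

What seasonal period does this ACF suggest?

3

The largest autocorrelation is r_3 = 0.67, with weaker echoes at lags 6 (0.48) and 9 (0.33); the remaining lags stay at or below 0.16.
The dominant spike at lag 3 indicates a seasonal period of 3.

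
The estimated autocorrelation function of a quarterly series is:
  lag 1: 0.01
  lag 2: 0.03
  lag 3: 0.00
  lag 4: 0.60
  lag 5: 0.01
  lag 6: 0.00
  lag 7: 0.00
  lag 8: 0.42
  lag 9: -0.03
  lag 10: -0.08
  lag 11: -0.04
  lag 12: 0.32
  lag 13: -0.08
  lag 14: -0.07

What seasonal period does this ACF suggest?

The largest autocorrelation is r_4 = 0.60, with weaker echoes at lags 8 (0.42) and 12 (0.32); the remaining lags stay at or below 0.03.
The dominant spike at lag 4 indicates a seasonal period of 4.

4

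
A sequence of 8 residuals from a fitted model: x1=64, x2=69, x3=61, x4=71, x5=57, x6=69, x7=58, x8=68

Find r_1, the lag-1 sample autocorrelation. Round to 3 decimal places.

Mean x̄ = (64 + 69 + 61 + 71 + 57 + 69 + 58 + 68)/8 = 64.6250
Deviations from mean: -0.6250, 4.3750, -3.6250, 6.3750, -7.6250, 4.3750, -6.6250, 3.3750
Σ(x_t−x̄)(x_{t+1}−x̄) = (-2.7344) + (-15.8594) + (-23.1094) + (-48.6094) + (-33.3594) + (-28.9844) + (-22.3594) = -175.0156
Denominator Σ(x_t−x̄)² = 205.8750
r_1 = -175.0156 / 205.8750 = -0.850

-0.850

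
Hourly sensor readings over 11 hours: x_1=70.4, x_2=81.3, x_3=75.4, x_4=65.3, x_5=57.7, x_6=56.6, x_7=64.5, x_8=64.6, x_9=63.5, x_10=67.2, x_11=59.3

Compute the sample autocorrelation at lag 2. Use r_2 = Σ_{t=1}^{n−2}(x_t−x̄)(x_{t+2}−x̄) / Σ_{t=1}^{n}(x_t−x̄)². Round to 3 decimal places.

0.006

Mean x̄ = (70.4 + 81.3 + 75.4 + 65.3 + 57.7 + 56.6 + 64.5 + 64.6 + 63.5 + 67.2 + 59.3)/11 = 65.9818
Numerator Σ_{t=1}^{9}(x_t−x̄)(x_{t+2}−x̄) = 3.3775
Denominator Σ(x_t−x̄)² = 556.3364
r_2 = 3.3775 / 556.3364 = 0.006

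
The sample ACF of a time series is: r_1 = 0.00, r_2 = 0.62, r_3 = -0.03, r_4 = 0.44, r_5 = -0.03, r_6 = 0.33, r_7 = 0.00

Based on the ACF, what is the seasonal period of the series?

The largest autocorrelation is r_2 = 0.62, with weaker echoes at lags 4 (0.44) and 6 (0.33); the remaining lags stay at or below 0.00.
The dominant spike at lag 2 indicates a seasonal period of 2.

2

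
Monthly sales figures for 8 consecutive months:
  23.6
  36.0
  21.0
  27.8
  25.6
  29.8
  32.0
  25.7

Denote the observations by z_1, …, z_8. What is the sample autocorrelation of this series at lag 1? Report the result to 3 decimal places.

-0.583

Mean z̄ = (23.6 + 36.0 + 21.0 + 27.8 + 25.6 + 29.8 + 32.0 + 25.7)/8 = 27.6875
Deviations from mean: -4.0875, 8.3125, -6.6875, 0.1125, -2.0875, 2.1125, 4.3125, -1.9875
Numerator Σ_{t=1}^{7}(z_t−z̄)(z_{t+1}−z̄) = -94.4252
Denominator Σ(z_t−z̄)² = 161.9088
r_1 = -94.4252 / 161.9088 = -0.583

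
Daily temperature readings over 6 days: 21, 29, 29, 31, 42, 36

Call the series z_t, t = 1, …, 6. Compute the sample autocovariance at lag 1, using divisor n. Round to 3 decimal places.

12.759

Mean z̄ = (21 + 29 + 29 + 31 + 42 + 36)/6 = 31.3333
Deviations: -10.3333, -2.3333, -2.3333, -0.3333, 10.6667, 4.6667
Σ_{t=1}^{5}(z_t−z̄)(z_{t+1}−z̄) = 76.5556
γ_1 = 76.5556 / 6 = 12.759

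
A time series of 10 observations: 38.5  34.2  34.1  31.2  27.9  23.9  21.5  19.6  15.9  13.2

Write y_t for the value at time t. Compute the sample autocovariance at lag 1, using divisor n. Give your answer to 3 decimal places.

Mean ȳ = (38.5 + 34.2 + 34.1 + 31.2 + 27.9 + 23.9 + 21.5 + 19.6 + 15.9 + 13.2)/10 = 26.0000
Σ_{t=1}^{9}(y_t−ȳ)(y_{t+1}−ȳ) = 449.1000
γ_1 = 449.1000 / 10 = 44.910

44.910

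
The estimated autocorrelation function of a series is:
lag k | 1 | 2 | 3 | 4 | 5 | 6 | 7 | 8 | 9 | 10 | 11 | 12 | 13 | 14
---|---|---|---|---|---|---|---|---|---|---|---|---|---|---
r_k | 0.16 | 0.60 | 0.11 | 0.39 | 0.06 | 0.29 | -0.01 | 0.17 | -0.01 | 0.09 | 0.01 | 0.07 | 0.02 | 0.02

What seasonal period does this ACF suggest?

2

The largest autocorrelation is r_2 = 0.60, with weaker echoes at lags 4 (0.39), 6 (0.29) and 8 (0.17); the remaining lags stay at or below 0.16.
The dominant spike at lag 2 indicates a seasonal period of 2.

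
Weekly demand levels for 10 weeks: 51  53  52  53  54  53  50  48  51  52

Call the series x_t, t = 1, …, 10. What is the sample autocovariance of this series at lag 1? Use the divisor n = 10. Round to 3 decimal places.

Mean x̄ = (51 + 53 + 52 + 53 + 54 + 53 + 50 + 48 + 51 + 52)/10 = 51.7000
Σ_{t=1}^{9}(x_t−x̄)(x_{t+1}−x̄) = 12.3100
γ_1 = 12.3100 / 10 = 1.231

1.231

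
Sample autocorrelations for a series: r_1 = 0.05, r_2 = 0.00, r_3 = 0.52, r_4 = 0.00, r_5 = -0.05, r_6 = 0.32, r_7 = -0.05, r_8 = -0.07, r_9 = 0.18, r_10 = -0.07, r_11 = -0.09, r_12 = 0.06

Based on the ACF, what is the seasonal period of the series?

The largest autocorrelation is r_3 = 0.52, with weaker echoes at lags 6 (0.32) and 9 (0.18); the remaining lags stay at or below 0.06.
The dominant spike at lag 3 indicates a seasonal period of 3.

3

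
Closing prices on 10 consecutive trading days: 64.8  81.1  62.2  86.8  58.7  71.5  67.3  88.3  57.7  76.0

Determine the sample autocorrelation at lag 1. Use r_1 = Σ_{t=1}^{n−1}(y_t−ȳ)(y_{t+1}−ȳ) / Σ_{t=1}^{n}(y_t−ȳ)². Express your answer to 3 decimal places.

Mean ȳ = (64.8 + 81.1 + 62.2 + 86.8 + 58.7 + 71.5 + 67.3 + 88.3 + 57.7 + 76.0)/10 = 71.4400
Numerator Σ_{t=1}^{9}(y_t−ȳ)(y_{t+1}−ȳ) = -856.1376
Denominator Σ(y_t−ȳ)² = 1132.0040
r_1 = -856.1376 / 1132.0040 = -0.756

-0.756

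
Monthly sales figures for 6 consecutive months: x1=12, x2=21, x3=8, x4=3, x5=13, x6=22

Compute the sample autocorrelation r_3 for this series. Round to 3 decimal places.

Mean x̄ = (12 + 21 + 8 + 3 + 13 + 22)/6 = 13.1667
Deviations from mean: -1.1667, 7.8333, -5.1667, -10.1667, -0.1667, 8.8333
Σ(x_t−x̄)(x_{t+3}−x̄) = (11.8611) + (-1.3056) + (-45.6389) = -35.0833
Denominator Σ(x_t−x̄)² = 270.8333
r_3 = -35.0833 / 270.8333 = -0.130

-0.130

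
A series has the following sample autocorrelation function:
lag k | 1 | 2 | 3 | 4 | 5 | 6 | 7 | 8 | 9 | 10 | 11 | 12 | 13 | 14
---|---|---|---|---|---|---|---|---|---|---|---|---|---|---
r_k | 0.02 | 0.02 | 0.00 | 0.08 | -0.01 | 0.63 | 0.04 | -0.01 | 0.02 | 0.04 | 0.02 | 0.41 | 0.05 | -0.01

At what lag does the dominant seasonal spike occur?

The largest autocorrelation is r_6 = 0.63, with a weaker echo at lag 12 (0.41); the remaining lags stay at or below 0.08.
The dominant spike at lag 6 indicates a seasonal period of 6.

6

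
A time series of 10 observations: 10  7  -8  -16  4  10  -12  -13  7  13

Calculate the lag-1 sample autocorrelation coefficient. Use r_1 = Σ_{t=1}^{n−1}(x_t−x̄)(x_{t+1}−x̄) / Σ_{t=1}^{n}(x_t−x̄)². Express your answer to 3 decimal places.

Mean x̄ = (10 + 7 − 8 − 16 + 4 + 10 − 12 − 13 + 7 + 13)/10 = 0.2000
Numerator Σ_{t=1}^{9}(x_t−x̄)(x_{t+1}−x̄) = 158.1600
Denominator Σ(x_t−x̄)² = 1115.6000
r_1 = 158.1600 / 1115.6000 = 0.142

0.142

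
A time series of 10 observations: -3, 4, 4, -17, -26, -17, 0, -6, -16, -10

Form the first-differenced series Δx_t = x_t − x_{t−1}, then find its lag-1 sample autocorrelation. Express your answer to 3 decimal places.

First differences Δx: 7, 0, -21, -9, 9, 17, -6, -10, 6
Mean of differences = -0.7778
Numerator Σ(Δx_t−Δx̄)(Δx_{t+1}−Δx̄) = 142.8395
Denominator Σ(Δx_t−Δx̄)² = 1107.5556
r_1(Δx) = 142.8395 / 1107.5556 = 0.129

0.129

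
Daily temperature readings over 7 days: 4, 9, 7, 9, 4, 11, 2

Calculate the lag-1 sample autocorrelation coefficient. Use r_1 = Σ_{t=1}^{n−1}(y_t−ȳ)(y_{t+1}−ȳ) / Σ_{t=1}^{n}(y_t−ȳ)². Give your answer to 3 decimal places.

-0.640

Mean ȳ = (4 + 9 + 7 + 9 + 4 + 11 + 2)/7 = 6.5714
Deviations from mean: -2.5714, 2.4286, 0.4286, 2.4286, -2.5714, 4.4286, -4.5714
Σ(y_t−ȳ)(y_{t+1}−ȳ) = (-6.2449) + (1.0408) + (1.0408) + (-6.2449) + (-11.3878) + (-20.2449) = -42.0408
Denominator Σ(y_t−ȳ)² = 65.7143
r_1 = -42.0408 / 65.7143 = -0.640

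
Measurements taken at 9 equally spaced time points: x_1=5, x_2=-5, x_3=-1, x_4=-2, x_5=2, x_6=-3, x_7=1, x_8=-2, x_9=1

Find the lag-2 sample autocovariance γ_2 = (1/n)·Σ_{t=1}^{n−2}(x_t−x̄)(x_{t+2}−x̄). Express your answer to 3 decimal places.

1.808

Mean x̄ = (5 − 5 − 1 − 2 + 2 − 3 + 1 − 2 + 1)/9 = -0.4444
Σ_{t=1}^{7}(x_t−x̄)(x_{t+2}−x̄) = 16.2716
γ_2 = 16.2716 / 9 = 1.808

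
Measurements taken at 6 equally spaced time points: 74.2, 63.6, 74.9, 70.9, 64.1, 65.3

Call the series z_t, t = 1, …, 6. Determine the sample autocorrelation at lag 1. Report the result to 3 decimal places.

Mean z̄ = (74.2 + 63.6 + 74.9 + 70.9 + 64.1 + 65.3)/6 = 68.8333
Deviations from mean: 5.3667, -5.2333, 6.0667, 2.0667, -4.7333, -3.5333
Σ(z_t−z̄)(z_{t+1}−z̄) = (-28.0856) + (-31.7489) + (12.5378) + (-9.7822) + (16.7244) = -40.3544
Denominator Σ(z_t−z̄)² = 132.1533
r_1 = -40.3544 / 132.1533 = -0.305

-0.305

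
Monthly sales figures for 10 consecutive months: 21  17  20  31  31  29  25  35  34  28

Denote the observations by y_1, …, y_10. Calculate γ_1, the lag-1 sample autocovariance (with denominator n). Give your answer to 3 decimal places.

16.839

Mean ȳ = (21 + 17 + 20 + 31 + 31 + 29 + 25 + 35 + 34 + 28)/10 = 27.1000
Σ_{t=1}^{9}(y_t−ȳ)(y_{t+1}−ȳ) = 168.3900
γ_1 = 168.3900 / 10 = 16.839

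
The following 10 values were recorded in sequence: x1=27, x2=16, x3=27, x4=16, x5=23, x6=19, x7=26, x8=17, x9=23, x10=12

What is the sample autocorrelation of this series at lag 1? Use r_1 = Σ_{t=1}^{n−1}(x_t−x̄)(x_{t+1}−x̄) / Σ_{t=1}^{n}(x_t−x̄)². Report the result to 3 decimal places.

Mean x̄ = (27 + 16 + 27 + 16 + 23 + 19 + 26 + 17 + 23 + 12)/10 = 20.6000
Numerator Σ_{t=1}^{9}(x_t−x̄)(x_{t+1}−x̄) = -160.5600
Denominator Σ(x_t−x̄)² = 254.4000
r_1 = -160.5600 / 254.4000 = -0.631

-0.631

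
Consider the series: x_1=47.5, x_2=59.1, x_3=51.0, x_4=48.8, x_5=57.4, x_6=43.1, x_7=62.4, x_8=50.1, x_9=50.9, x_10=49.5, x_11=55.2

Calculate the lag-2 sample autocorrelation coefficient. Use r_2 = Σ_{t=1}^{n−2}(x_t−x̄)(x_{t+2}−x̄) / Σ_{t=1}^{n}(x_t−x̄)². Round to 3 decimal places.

0.212

Mean x̄ = (47.5 + 59.1 + 51.0 + 48.8 + 57.4 + 43.1 + 62.4 + 50.1 + 50.9 + 49.5 + 55.2)/11 = 52.2727
Numerator Σ_{t=1}^{9}(x_t−x̄)(x_{t+2}−x̄) = 67.6531
Denominator Σ(x_t−x̄)² = 318.9218
r_2 = 67.6531 / 318.9218 = 0.212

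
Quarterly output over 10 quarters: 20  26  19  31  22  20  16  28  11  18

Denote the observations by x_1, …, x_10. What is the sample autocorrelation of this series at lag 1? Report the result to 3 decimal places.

Mean x̄ = (20 + 26 + 19 + 31 + 22 + 20 + 16 + 28 + 11 + 18)/10 = 21.1000
Numerator Σ_{t=1}^{9}(x_t−x̄)(x_{t+1}−x̄) = -96.5100
Denominator Σ(x_t−x̄)² = 314.9000
r_1 = -96.5100 / 314.9000 = -0.306

-0.306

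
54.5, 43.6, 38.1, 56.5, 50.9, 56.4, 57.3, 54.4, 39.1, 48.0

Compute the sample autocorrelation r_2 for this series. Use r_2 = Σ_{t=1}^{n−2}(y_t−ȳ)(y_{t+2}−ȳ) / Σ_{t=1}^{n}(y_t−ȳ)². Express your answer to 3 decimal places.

Mean ȳ = (54.5 + 43.6 + 38.1 + 56.5 + 50.9 + 56.4 + 57.3 + 54.4 + 39.1 + 48.0)/10 = 49.8800
Numerator Σ_{t=1}^{8}(y_t−ȳ)(y_{t+2}−ȳ) = -116.2968
Denominator Σ(y_t−ȳ)² = 482.1560
r_2 = -116.2968 / 482.1560 = -0.241

-0.241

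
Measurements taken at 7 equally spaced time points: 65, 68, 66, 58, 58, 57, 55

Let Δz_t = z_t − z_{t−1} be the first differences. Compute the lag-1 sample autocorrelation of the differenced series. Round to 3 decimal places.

-0.139

First differences Δz: 3, -2, -8, 0, -1, -2
Mean of differences = -1.6667
Numerator Σ(Δz_t−Δz̄)(Δz_{t+1}−Δz̄) = -9.1111
Denominator Σ(Δz_t−Δz̄)² = 65.3333
r_1(Δz) = -9.1111 / 65.3333 = -0.139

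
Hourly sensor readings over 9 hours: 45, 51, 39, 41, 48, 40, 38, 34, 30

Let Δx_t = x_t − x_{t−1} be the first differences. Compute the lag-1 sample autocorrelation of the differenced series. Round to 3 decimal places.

-0.438

First differences Δx: 6, -12, 2, 7, -8, -2, -4, -4
Mean of differences = -1.8750
Numerator Σ(Δx_t−Δx̄)(Δx_{t+1}−Δx̄) = -133.3906
Denominator Σ(Δx_t−Δx̄)² = 304.8750
r_1(Δx) = -133.3906 / 304.8750 = -0.438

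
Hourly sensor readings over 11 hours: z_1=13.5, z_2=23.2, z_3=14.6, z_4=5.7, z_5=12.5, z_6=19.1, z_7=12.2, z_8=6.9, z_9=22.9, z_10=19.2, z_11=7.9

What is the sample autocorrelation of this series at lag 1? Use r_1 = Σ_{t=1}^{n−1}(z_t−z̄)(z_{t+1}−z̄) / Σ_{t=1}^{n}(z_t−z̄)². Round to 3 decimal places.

Mean z̄ = (13.5 + 23.2 + 14.6 + 5.7 + 12.5 + 19.1 + 12.2 + 6.9 + 22.9 + 19.2 + 7.9)/11 = 14.3364
Numerator Σ_{t=1}^{10}(z_t−z̄)(z_{t+1}−z̄) = -47.8677
Denominator Σ(z_t−z̄)² = 378.2655
r_1 = -47.8677 / 378.2655 = -0.127

-0.127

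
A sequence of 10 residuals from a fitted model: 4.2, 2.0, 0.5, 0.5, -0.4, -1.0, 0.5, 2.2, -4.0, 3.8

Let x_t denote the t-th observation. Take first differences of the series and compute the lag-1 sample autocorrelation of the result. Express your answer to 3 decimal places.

-0.476

First differences Δx: -2.2, -1.5, 0.0, -0.9, -0.6, 1.5, 1.7, -6.2, 7.8
Mean of differences = -0.0444
Numerator Σ(Δx_t−Δx̄)(Δx_{t+1}−Δx̄) = -53.6786
Denominator Σ(Δx_t−Δx̄)² = 112.6622
r_1(Δx) = -53.6786 / 112.6622 = -0.476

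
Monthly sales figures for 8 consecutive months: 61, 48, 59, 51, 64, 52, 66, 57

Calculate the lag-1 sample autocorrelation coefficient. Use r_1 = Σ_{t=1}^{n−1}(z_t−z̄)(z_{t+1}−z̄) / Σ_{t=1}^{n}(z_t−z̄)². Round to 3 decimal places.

-0.643

Mean z̄ = (61 + 48 + 59 + 51 + 64 + 52 + 66 + 57)/8 = 57.2500
Deviations from mean: 3.7500, -9.2500, 1.7500, -6.2500, 6.7500, -5.2500, 8.7500, -0.2500
Σ(z_t−z̄)(z_{t+1}−z̄) = (-34.6875) + (-16.1875) + (-10.9375) + (-42.1875) + (-35.4375) + (-45.9375) + (-2.1875) = -187.5625
Denominator Σ(z_t−z̄)² = 291.5000
r_1 = -187.5625 / 291.5000 = -0.643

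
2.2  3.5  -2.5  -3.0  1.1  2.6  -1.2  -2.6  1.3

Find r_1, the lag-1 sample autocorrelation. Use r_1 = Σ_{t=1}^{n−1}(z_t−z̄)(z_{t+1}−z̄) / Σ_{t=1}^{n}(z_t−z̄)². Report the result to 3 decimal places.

0.059

Mean z̄ = (2.2 + 3.5 − 2.5 − 3.0 + 1.1 + 2.6 − 1.2 − 2.6 + 1.3)/9 = 0.1556
Numerator Σ_{t=1}^{8}(z_t−z̄)(z_{t+1}−z̄) = 2.9325
Denominator Σ(z_t−z̄)² = 49.9822
r_1 = 2.9325 / 49.9822 = 0.059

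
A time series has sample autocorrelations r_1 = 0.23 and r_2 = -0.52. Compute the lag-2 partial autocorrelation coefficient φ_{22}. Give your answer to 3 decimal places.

φ_{22} = (r_2 − r_1²) / (1 − r_1²)
r_1² = (0.23)² = 0.0529
Numerator = -0.52 − 0.0529 = -0.5729; denominator = 1 − 0.0529 = 0.9471
φ_{22} = -0.5729 / 0.9471 = -0.605

-0.605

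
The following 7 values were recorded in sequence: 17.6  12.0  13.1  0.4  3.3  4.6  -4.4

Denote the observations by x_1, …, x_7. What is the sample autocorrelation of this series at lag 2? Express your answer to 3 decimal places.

0.178

Mean x̄ = (17.6 + 12.0 + 13.1 + 0.4 + 3.3 + 4.6 − 4.4)/7 = 6.6571
Deviations from mean: 10.9429, 5.3429, 6.4429, -6.2571, -3.3571, -2.0571, -11.0571
Σ(x_t−x̄)(x_{t+2}−x̄) = (70.5033) + (-33.4310) + (-21.6296) + (12.8718) + (37.1204) = 65.4349
Denominator Σ(x_t−x̄)² = 366.7171
r_2 = 65.4349 / 366.7171 = 0.178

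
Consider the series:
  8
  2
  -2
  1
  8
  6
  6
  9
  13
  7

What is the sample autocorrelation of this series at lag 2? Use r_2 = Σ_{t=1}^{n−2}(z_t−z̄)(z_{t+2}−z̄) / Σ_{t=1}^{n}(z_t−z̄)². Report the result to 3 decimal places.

-0.062

Mean z̄ = (8 + 2 − 2 + 1 + 8 + 6 + 6 + 9 + 13 + 7)/10 = 5.8000
Numerator Σ_{t=1}^{8}(z_t−z̄)(z_{t+2}−z̄) = -10.6800
Denominator Σ(z_t−z̄)² = 171.6000
r_2 = -10.6800 / 171.6000 = -0.062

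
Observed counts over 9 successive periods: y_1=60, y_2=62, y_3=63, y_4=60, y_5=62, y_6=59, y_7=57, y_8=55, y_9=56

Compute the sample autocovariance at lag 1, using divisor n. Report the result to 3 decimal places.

4.469

Mean ȳ = (60 + 62 + 63 + 60 + 62 + 59 + 57 + 55 + 56)/9 = 59.3333
Σ_{t=1}^{8}(y_t−ȳ)(y_{t+1}−ȳ) = 40.2222
γ_1 = 40.2222 / 9 = 4.469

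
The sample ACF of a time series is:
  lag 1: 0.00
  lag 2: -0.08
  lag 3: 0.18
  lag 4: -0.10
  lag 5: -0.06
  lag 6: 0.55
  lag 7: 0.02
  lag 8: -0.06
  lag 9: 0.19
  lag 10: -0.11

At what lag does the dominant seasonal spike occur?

6

The largest autocorrelation is r_6 = 0.55; the remaining lags stay at or below 0.19.
The dominant spike at lag 6 indicates a seasonal period of 6.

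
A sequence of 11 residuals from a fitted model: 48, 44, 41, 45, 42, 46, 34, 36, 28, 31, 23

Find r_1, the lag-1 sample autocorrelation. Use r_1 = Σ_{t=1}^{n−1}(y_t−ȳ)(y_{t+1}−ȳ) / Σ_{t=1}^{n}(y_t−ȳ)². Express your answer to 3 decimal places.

0.494

Mean ȳ = (48 + 44 + 41 + 45 + 42 + 46 + 34 + 36 + 28 + 31 + 23)/11 = 38.0000
Numerator Σ_{t=1}^{10}(y_t−ȳ)(y_{t+1}−ȳ) = 330.0000
Denominator Σ(y_t−ȳ)² = 668.0000
r_1 = 330.0000 / 668.0000 = 0.494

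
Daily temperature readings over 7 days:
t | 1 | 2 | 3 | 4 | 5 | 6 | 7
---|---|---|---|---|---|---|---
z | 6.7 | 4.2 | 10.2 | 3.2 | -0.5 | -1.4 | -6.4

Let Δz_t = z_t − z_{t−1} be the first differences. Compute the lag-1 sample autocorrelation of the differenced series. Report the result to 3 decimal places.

First differences Δz: -2.5, 6.0, -7.0, -3.7, -0.9, -5.0
Mean of differences = -2.1833
Numerator Σ(Δz_t−Δz̄)(Δz_{t+1}−Δz̄) = -40.2636
Denominator Σ(Δz_t−Δz̄)² = 102.1483
r_1(Δz) = -40.2636 / 102.1483 = -0.394

-0.394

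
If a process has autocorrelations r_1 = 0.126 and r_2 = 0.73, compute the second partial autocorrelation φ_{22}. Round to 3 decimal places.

0.726

φ_{22} = (r_2 − r_1²) / (1 − r_1²)
r_1² = (0.126)² = 0.015876
Numerator = 0.73 − 0.0159 = 0.7141; denominator = 1 − 0.0159 = 0.9841
φ_{22} = 0.7141 / 0.9841 = 0.726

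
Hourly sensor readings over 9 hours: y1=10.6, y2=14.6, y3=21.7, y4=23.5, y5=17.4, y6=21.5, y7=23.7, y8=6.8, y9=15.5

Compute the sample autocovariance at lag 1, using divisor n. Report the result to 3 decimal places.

Mean ȳ = (10.6 + 14.6 + 21.7 + 23.5 + 17.4 + 21.5 + 23.7 + 6.8 + 15.5)/9 = 17.2556
Σ_{t=1}^{8}(y_t−ȳ)(y_{t+1}−ȳ) = 13.4680
γ_1 = 13.4680 / 9 = 1.496

1.496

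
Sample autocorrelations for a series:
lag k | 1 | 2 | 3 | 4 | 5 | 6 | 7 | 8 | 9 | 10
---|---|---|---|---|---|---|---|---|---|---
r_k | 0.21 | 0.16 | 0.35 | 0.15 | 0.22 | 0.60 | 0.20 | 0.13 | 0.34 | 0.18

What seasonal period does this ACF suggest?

The largest autocorrelation is r_6 = 0.60; the remaining lags stay at or below 0.35.
The dominant spike at lag 6 indicates a seasonal period of 6.

6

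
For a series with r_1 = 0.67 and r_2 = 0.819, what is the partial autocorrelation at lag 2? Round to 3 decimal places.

φ_{22} = (r_2 − r_1²) / (1 − r_1²)
r_1² = (0.67)² = 0.4489
Numerator = 0.819 − 0.4489 = 0.3701; denominator = 1 − 0.4489 = 0.5511
φ_{22} = 0.3701 / 0.5511 = 0.672

0.672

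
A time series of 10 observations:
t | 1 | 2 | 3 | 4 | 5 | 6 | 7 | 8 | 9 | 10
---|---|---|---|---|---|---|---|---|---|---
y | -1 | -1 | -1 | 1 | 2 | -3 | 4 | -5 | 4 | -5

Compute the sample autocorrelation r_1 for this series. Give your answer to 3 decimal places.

-0.775

Mean ȳ = (-1 − 1 − 1 + 1 + 2 − 3 + 4 − 5 + 4 − 5)/10 = -0.5000
Numerator Σ_{t=1}^{9}(y_t−ȳ)(y_{t+1}−ȳ) = -74.7500
Denominator Σ(y_t−ȳ)² = 96.5000
r_1 = -74.7500 / 96.5000 = -0.775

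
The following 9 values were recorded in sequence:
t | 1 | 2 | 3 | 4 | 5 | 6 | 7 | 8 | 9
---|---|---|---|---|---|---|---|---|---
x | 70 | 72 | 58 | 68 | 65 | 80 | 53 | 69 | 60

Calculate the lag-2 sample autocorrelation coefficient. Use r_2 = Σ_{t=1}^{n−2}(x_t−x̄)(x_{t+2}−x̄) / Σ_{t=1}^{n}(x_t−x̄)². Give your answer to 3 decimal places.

Mean x̄ = (70 + 72 + 58 + 68 + 65 + 80 + 53 + 69 + 60)/9 = 66.1111
Σ(x_t−x̄)(x_{t+2}−x̄) = (-31.5432) + (11.1235) + (9.0123) + (26.2346) + (14.5679) + (40.1235) + (80.1235) = 149.6420
Denominator Σ(x_t−x̄)² = 530.8889
r_2 = 149.6420 / 530.8889 = 0.282

0.282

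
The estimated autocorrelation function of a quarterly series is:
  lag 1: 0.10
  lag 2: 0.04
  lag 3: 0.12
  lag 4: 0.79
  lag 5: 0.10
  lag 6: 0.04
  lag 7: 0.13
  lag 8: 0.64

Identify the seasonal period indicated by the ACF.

4

The largest autocorrelation is r_4 = 0.79, with a weaker echo at lag 8 (0.64); the remaining lags stay at or below 0.13.
The dominant spike at lag 4 indicates a seasonal period of 4.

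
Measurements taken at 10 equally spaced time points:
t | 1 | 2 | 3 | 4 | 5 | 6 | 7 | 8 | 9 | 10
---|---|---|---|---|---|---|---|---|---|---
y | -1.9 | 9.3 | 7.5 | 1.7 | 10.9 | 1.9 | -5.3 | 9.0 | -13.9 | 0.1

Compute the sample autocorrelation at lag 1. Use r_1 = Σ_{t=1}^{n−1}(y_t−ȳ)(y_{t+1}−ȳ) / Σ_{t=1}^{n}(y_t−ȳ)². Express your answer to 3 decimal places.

Mean ȳ = (-1.9 + 9.3 + 7.5 + 1.7 + 10.9 + 1.9 − 5.3 + 9.0 − 13.9 + 0.1)/10 = 1.9300
Numerator Σ_{t=1}^{9}(y_t−ȳ)(y_{t+1}−ȳ) = -124.6379
Denominator Σ(y_t−ȳ)² = 536.7210
r_1 = -124.6379 / 536.7210 = -0.232

-0.232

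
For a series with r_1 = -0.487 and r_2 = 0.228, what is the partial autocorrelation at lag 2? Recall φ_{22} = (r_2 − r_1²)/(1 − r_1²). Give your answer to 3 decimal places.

-0.012

φ_{22} = (r_2 − r_1²) / (1 − r_1²)
r_1² = (-0.487)² = 0.237169
Numerator = 0.228 − 0.2372 = -0.0092; denominator = 1 − 0.2372 = 0.7628
φ_{22} = -0.0092 / 0.7628 = -0.012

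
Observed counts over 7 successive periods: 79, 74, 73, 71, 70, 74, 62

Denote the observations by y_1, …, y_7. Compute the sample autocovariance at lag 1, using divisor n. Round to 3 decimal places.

Mean ȳ = (79 + 74 + 73 + 71 + 70 + 74 + 62)/7 = 71.8571
Σ_{t=1}^{6}(y_t−ȳ)(y_{t+1}−ȳ) = -6.7347
γ_1 = -6.7347 / 7 = -0.962

-0.962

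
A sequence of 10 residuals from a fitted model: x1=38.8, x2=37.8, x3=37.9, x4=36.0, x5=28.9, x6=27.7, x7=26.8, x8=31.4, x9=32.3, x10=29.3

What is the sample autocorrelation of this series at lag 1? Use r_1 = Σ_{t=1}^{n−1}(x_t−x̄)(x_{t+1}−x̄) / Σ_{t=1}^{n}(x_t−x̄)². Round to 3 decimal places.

Mean x̄ = (38.8 + 37.8 + 37.9 + 36.0 + 28.9 + 27.7 + 26.8 + 31.4 + 32.3 + 29.3)/10 = 32.6900
Numerator Σ_{t=1}^{9}(x_t−x̄)(x_{t+1}−x̄) = 120.2719
Denominator Σ(x_t−x̄)² = 188.8090
r_1 = 120.2719 / 188.8090 = 0.637

0.637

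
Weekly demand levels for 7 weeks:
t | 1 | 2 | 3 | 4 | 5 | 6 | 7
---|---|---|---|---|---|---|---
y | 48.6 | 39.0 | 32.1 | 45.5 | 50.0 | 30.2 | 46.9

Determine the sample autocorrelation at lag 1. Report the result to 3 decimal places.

-0.391

Mean ȳ = (48.6 + 39.0 + 32.1 + 45.5 + 50.0 + 30.2 + 46.9)/7 = 41.7571
Deviations from mean: 6.8429, -2.7571, -9.6571, 3.7429, 8.2429, -11.5571, 5.1429
Σ(y_t−ȳ)(y_{t+1}−ȳ) = (-18.8667) + (26.6261) + (-36.1453) + (30.8518) + (-95.2639) + (-59.4367) = -152.2347
Denominator Σ(y_t−ȳ)² = 389.6571
r_1 = -152.2347 / 389.6571 = -0.391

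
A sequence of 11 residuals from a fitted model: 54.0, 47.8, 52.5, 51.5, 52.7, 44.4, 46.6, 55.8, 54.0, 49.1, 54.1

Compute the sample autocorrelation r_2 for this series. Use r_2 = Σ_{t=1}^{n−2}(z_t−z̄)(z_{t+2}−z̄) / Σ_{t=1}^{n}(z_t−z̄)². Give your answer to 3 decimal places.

-0.378

Mean z̄ = (54.0 + 47.8 + 52.5 + 51.5 + 52.7 + 44.4 + 46.6 + 55.8 + 54.0 + 49.1 + 54.1)/11 = 51.1364
Numerator Σ_{t=1}^{9}(z_t−z̄)(z_{t+2}−z̄) = -50.1354
Denominator Σ(z_t−z̄)² = 132.6055
r_2 = -50.1354 / 132.6055 = -0.378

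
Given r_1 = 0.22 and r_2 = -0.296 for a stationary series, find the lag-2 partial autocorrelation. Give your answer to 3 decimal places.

-0.362

φ_{22} = (r_2 − r_1²) / (1 − r_1²)
r_1² = (0.22)² = 0.0484
Numerator = -0.296 − 0.0484 = -0.3444; denominator = 1 − 0.0484 = 0.9516
φ_{22} = -0.3444 / 0.9516 = -0.362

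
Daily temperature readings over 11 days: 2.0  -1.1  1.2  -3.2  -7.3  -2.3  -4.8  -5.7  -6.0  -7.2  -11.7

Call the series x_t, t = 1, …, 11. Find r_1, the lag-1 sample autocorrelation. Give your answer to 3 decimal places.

0.386

Mean x̄ = (2.0 − 1.1 + 1.2 − 3.2 − 7.3 − 2.3 − 4.8 − 5.7 − 6.0 − 7.2 − 11.7)/11 = -4.1909
Numerator Σ_{t=1}^{10}(x_t−x̄)(x_{t+1}−x̄) = 62.7172
Denominator Σ(x_t−x̄)² = 162.5291
r_1 = 62.7172 / 162.5291 = 0.386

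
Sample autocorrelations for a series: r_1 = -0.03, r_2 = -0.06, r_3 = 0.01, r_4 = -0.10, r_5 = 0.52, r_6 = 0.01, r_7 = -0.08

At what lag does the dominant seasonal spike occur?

The largest autocorrelation is r_5 = 0.52; the remaining lags stay at or below 0.01.
The dominant spike at lag 5 indicates a seasonal period of 5.

5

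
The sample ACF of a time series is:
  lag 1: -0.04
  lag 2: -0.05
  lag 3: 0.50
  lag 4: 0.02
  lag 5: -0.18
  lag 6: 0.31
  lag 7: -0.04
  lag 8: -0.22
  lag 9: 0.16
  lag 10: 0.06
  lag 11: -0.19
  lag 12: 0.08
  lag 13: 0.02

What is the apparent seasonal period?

The largest autocorrelation is r_3 = 0.50, with weaker echoes at lags 6 (0.31) and 9 (0.16); the remaining lags stay at or below 0.08.
The dominant spike at lag 3 indicates a seasonal period of 3.

3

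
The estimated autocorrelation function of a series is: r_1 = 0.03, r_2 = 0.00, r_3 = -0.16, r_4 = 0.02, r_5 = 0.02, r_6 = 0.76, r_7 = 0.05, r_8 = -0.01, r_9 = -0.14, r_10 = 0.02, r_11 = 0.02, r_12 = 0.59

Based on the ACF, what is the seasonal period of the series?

6

The largest autocorrelation is r_6 = 0.76, with a weaker echo at lag 12 (0.59); the remaining lags stay at or below 0.05.
The dominant spike at lag 6 indicates a seasonal period of 6.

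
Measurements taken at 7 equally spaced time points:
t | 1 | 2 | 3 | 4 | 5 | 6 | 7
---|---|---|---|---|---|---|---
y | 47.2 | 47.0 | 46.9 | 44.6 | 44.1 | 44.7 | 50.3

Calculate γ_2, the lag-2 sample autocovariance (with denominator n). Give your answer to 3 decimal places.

Mean ȳ = (47.2 + 47.0 + 46.9 + 44.6 + 44.1 + 44.7 + 50.3)/7 = 46.4000
Σ_{t=1}^{5}(y_t−ȳ)(y_{t+2}−ȳ) = -7.7400
γ_2 = -7.7400 / 7 = -1.106

-1.106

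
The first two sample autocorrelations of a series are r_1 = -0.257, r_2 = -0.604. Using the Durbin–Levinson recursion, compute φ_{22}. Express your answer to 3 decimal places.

-0.717

φ_{22} = (r_2 − r_1²) / (1 − r_1²)
r_1² = (-0.257)² = 0.066049
Numerator = -0.604 − 0.0660 = -0.6700; denominator = 1 − 0.0660 = 0.9340
φ_{22} = -0.6700 / 0.9340 = -0.717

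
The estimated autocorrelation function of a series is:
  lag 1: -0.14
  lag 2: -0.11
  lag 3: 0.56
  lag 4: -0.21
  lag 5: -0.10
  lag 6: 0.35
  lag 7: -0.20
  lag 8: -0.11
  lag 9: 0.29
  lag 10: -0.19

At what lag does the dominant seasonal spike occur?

3

The largest autocorrelation is r_3 = 0.56, with weaker echoes at lags 6 (0.35) and 9 (0.29); the remaining lags stay at or below -0.10.
The dominant spike at lag 3 indicates a seasonal period of 3.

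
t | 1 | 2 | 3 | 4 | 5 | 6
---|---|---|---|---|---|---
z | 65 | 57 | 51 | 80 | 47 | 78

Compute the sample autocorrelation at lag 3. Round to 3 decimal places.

-0.052

Mean z̄ = (65 + 57 + 51 + 80 + 47 + 78)/6 = 63.0000
Deviations from mean: 2.0000, -6.0000, -12.0000, 17.0000, -16.0000, 15.0000
Σ(z_t−z̄)(z_{t+3}−z̄) = (34.0000) + (96.0000) + (-180.0000) = -50.0000
Denominator Σ(z_t−z̄)² = 954.0000
r_3 = -50.0000 / 954.0000 = -0.052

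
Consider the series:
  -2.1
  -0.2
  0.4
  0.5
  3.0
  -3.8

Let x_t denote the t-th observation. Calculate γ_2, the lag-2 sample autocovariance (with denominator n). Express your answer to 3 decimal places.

-0.263

Mean x̄ = (-2.1 − 0.2 + 0.4 + 0.5 + 3.0 − 3.8)/6 = -0.3667
Deviations: -1.7333, 0.1667, 0.7667, 0.8667, 3.3667, -3.4333
Σ_{t=1}^{4}(x_t−x̄)(x_{t+2}−x̄) = -1.5789
γ_2 = -1.5789 / 6 = -0.263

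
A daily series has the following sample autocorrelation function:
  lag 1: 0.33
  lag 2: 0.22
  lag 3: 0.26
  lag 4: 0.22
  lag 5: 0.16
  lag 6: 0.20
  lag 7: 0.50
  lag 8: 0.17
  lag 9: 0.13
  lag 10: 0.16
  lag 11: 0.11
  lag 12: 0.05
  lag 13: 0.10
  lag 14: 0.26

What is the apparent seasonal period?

7

The largest autocorrelation is r_7 = 0.50; the remaining lags stay at or below 0.33. The elevated value at lag 1 (0.33), dropping to 0.22 at lag 2, reflects decaying short-term dependence rather than seasonality.
The dominant spike at lag 7 indicates a seasonal period of 7.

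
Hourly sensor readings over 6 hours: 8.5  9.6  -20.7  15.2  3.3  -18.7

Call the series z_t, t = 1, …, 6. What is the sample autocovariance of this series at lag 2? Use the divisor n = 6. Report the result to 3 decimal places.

-64.264

Mean z̄ = (8.5 + 9.6 − 20.7 + 15.2 + 3.3 − 18.7)/6 = -0.4667
Deviations: 8.9667, 10.0667, -20.2333, 15.6667, 3.7667, -18.2333
Σ_{t=1}^{4}(z_t−z̄)(z_{t+2}−z̄) = -385.5822
γ_2 = -385.5822 / 6 = -64.264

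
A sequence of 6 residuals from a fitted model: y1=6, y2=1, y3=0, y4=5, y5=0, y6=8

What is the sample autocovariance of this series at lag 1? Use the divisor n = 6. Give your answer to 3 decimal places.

Mean ȳ = (6 + 1 + 0 + 5 + 0 + 8)/6 = 3.3333
Σ_{t=1}^{5}(y_t−ȳ)(y_{t+1}−ȳ) = -25.1111
γ_1 = -25.1111 / 6 = -4.185

-4.185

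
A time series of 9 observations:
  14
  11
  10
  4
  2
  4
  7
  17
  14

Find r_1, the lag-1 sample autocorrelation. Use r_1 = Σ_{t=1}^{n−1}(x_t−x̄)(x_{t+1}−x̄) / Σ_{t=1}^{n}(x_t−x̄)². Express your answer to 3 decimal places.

Mean x̄ = (14 + 11 + 10 + 4 + 2 + 4 + 7 + 17 + 14)/9 = 9.2222
Numerator Σ_{t=1}^{8}(x_t−x̄)(x_{t+1}−x̄) = 112.7284
Denominator Σ(x_t−x̄)² = 221.5556
r_1 = 112.7284 / 221.5556 = 0.509

0.509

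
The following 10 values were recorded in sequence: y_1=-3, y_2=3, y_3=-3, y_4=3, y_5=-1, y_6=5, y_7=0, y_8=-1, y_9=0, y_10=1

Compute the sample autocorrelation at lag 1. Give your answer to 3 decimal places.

-0.602

Mean ȳ = (-3 + 3 − 3 + 3 − 1 + 5 + 0 − 1 + 0 + 1)/10 = 0.4000
Numerator Σ_{t=1}^{9}(y_t−ȳ)(y_{t+1}−ȳ) = -37.5600
Denominator Σ(y_t−ȳ)² = 62.4000
r_1 = -37.5600 / 62.4000 = -0.602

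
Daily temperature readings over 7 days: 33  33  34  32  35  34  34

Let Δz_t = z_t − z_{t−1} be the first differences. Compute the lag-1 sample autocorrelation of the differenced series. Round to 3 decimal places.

-0.755

First differences Δz: 0, 1, -2, 3, -1, 0
Mean of differences = 0.1667
Numerator Σ(Δz_t−Δz̄)(Δz_{t+1}−Δz̄) = -11.1944
Denominator Σ(Δz_t−Δz̄)² = 14.8333
r_1(Δz) = -11.1944 / 14.8333 = -0.755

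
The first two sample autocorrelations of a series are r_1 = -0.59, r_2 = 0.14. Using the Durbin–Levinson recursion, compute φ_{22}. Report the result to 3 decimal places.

-0.319

φ_{22} = (r_2 − r_1²) / (1 − r_1²)
r_1² = (-0.59)² = 0.3481
Numerator = 0.14 − 0.3481 = -0.2081; denominator = 1 − 0.3481 = 0.6519
φ_{22} = -0.2081 / 0.6519 = -0.319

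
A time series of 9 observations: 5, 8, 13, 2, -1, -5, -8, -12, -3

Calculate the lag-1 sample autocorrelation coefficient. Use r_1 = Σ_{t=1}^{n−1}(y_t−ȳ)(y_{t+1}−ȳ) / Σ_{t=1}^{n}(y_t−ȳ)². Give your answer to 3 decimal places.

0.683

Mean ȳ = (5 + 8 + 13 + 2 − 1 − 5 − 8 − 12 − 3)/9 = -0.1111
Numerator Σ_{t=1}^{8}(y_t−ȳ)(y_{t+1}−ȳ) = 344.6543
Denominator Σ(y_t−ȳ)² = 504.8889
r_1 = 344.6543 / 504.8889 = 0.683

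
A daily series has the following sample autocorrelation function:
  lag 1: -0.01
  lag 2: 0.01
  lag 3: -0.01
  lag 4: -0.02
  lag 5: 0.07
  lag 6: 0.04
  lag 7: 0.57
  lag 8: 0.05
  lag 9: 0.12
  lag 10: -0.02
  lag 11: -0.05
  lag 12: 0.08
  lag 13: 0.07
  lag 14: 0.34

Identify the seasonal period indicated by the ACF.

The largest autocorrelation is r_7 = 0.57, with a weaker echo at lag 14 (0.34); the remaining lags stay at or below 0.12.
The dominant spike at lag 7 indicates a seasonal period of 7.

7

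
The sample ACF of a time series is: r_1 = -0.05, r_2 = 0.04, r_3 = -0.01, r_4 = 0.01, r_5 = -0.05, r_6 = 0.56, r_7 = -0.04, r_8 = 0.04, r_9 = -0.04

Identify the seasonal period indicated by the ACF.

The largest autocorrelation is r_6 = 0.56; the remaining lags stay at or below 0.04.
The dominant spike at lag 6 indicates a seasonal period of 6.

6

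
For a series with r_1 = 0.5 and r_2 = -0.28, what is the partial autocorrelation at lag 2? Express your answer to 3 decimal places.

φ_{22} = (r_2 − r_1²) / (1 − r_1²)
r_1² = (0.5)² = 0.25
Numerator = -0.28 − 0.2500 = -0.5300; denominator = 1 − 0.2500 = 0.7500
φ_{22} = -0.5300 / 0.7500 = -0.707

-0.707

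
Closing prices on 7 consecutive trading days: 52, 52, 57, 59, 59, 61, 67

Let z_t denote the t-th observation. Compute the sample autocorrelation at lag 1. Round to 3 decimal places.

Mean z̄ = (52 + 52 + 57 + 59 + 59 + 61 + 67)/7 = 58.1429
Deviations from mean: -6.1429, -6.1429, -1.1429, 0.8571, 0.8571, 2.8571, 8.8571
Σ(z_t−z̄)(z_{t+1}−z̄) = (37.7347) + (7.0204) + (-0.9796) + (0.7347) + (2.4490) + (25.3061) = 72.2653
Denominator Σ(z_t−z̄)² = 164.8571
r_1 = 72.2653 / 164.8571 = 0.438

0.438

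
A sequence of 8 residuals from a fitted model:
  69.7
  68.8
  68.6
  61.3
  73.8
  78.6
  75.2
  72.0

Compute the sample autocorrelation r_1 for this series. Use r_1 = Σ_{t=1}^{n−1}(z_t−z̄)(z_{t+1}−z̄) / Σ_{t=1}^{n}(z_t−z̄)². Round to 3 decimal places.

Mean z̄ = (69.7 + 68.8 + 68.6 + 61.3 + 73.8 + 78.6 + 75.2 + 72.0)/8 = 71.0000
Deviations from mean: -1.3000, -2.2000, -2.4000, -9.7000, 2.8000, 7.6000, 4.2000, 1.0000
Σ(z_t−z̄)(z_{t+1}−z̄) = (2.8600) + (5.2800) + (23.2800) + (-27.1600) + (21.2800) + (31.9200) + (4.2000) = 61.6600
Denominator Σ(z_t−z̄)² = 190.6200
r_1 = 61.6600 / 190.6200 = 0.323

0.323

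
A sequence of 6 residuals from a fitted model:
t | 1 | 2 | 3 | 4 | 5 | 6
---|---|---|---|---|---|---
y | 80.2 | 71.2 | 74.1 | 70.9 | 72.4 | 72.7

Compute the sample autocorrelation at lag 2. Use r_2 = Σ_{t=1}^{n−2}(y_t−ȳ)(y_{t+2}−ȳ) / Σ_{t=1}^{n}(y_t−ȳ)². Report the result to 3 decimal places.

Mean ȳ = (80.2 + 71.2 + 74.1 + 70.9 + 72.4 + 72.7)/6 = 73.5833
Deviations from mean: 6.6167, -2.3833, 0.5167, -2.6833, -1.1833, -0.8833
Σ(y_t−ȳ)(y_{t+2}−ȳ) = (3.4186) + (6.3953) + (-0.6114) + (2.3703) = 11.5728
Denominator Σ(y_t−ȳ)² = 59.1083
r_2 = 11.5728 / 59.1083 = 0.196

0.196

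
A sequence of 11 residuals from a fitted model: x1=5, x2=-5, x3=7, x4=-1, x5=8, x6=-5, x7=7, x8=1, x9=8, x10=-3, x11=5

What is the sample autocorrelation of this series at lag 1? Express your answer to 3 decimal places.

-0.819

Mean x̄ = (5 − 5 + 7 − 1 + 8 − 5 + 7 + 1 + 8 − 3 + 5)/11 = 2.4545
Numerator Σ_{t=1}^{10}(x_t−x̄)(x_{t+1}−x̄) = -221.7521
Denominator Σ(x_t−x̄)² = 270.7273
r_1 = -221.7521 / 270.7273 = -0.819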